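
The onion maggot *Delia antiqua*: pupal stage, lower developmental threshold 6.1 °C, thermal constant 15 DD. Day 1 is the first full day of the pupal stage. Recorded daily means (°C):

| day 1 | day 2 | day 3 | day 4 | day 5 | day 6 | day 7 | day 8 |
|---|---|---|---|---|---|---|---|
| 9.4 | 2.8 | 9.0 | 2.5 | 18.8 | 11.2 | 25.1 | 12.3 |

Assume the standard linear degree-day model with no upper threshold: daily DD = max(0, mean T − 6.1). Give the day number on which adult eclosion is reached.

Daily DD above 6.1 °C: 3.3, 0.0, 2.9, 0.0, 12.7, 5.1, 19.0, 6.2.
Cumulative: 3.3, 3.3, 6.2, 6.2, 18.9, 24.0, 43.0, 49.2.
The total first reaches 15 DD on day 5.

day 5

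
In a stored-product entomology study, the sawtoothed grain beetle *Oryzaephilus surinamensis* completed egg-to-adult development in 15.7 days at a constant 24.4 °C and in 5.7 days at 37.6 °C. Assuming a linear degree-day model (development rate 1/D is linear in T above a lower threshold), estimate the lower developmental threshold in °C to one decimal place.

16.9 °C

Under the model K = D·(T − T_b), so D₁·(T₁ − T_b) = D₂·(T₂ − T_b).
15.7·(24.4 − T_b) = 5.7·(37.6 − T_b)
T_b = (15.7·24.4 − 5.7·37.6) / (15.7 − 5.7) = 168.76 / 10.0 = 16.876 °C ≈ 16.9 °C.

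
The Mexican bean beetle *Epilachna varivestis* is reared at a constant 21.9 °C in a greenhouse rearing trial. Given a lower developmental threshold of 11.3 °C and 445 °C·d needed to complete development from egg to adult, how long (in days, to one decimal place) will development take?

42.0 days

Daily accumulation = 21.9 − 11.3 = 10.6 DD/day.
Duration = 445 / 10.6 = 41.981 ≈ 42.0 days.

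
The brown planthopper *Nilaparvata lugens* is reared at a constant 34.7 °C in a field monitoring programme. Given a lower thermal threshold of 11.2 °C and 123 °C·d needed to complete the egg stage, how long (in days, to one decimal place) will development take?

Daily accumulation = 34.7 − 11.2 = 23.5 DD/day.
Duration = 123 / 23.5 = 5.234 ≈ 5.2 days.

5.2 days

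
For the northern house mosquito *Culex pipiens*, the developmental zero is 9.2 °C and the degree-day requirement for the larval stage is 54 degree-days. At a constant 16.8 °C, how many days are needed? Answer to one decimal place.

7.1 days

Daily accumulation = 16.8 − 9.2 = 7.6 DD/day.
Duration = 54 / 7.6 = 7.105 ≈ 7.1 days.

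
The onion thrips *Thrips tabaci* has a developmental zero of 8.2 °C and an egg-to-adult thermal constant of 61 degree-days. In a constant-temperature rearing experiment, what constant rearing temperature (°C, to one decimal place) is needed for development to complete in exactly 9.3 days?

14.8 °C

Required daily accumulation = 61 / 9.3 = 6.559 DD/day.
T = T_base + 6.559 = 8.2 + 6.559 = 14.759 ≈ 14.8 °C.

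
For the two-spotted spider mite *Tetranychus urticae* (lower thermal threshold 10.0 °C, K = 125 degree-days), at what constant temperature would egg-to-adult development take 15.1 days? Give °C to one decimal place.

Required daily accumulation = 125 / 15.1 = 8.278 DD/day.
T = T_base + 8.278 = 10.0 + 8.278 = 18.278 ≈ 18.3 °C.

18.3 °C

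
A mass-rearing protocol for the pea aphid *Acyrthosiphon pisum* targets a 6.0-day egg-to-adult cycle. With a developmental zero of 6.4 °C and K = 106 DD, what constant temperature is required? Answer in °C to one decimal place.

24.1 °C

Required daily accumulation = 106 / 6.0 = 17.667 DD/day.
T = T_base + 17.667 = 6.4 + 17.667 = 24.067 ≈ 24.1 °C.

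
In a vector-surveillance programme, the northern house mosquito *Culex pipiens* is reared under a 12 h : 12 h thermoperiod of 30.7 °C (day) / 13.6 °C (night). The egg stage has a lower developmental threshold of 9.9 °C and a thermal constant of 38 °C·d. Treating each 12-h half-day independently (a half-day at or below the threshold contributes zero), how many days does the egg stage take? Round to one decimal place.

Day half: max(0, 30.7 − 9.9) × 0.5 = 20.8 × 0.5 = 10.40 DD.
Night half: max(0, 13.6 − 9.9) × 0.5 = 3.7 × 0.5 = 1.85 DD.
Per 24 h: 12.25 DD/day.
Duration = 38 / 12.25 = 3.102 ≈ 3.1 days.

3.1 days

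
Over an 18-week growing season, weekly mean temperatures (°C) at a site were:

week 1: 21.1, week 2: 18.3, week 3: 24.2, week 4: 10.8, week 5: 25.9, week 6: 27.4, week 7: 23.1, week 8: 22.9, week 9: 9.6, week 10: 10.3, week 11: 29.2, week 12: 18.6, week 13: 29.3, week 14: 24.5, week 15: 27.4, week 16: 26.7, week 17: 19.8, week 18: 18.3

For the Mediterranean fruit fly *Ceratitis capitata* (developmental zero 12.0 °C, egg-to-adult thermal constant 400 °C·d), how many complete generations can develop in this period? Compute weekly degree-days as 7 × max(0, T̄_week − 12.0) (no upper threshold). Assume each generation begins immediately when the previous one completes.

3 generations

Weekly DD (7 × max(0, T̄ − 12.0)): 63.7, 44.1, 85.4, 0.0, 97.3, 107.8, 77.7, 76.3, 0.0, 0.0, 120.4, 46.2, 121.1, 87.5, 107.8, 102.9, 54.6, 44.1.
Season total = 1236.9 DD.
Complete generations = ⌊1236.9 / 400⌋ = 3.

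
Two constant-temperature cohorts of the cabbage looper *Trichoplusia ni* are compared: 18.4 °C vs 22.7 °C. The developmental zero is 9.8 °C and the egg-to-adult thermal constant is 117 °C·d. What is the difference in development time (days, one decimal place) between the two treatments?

4.5 days

At 18.4 °C: 117 / (18.4 − 9.8) = 117 / 8.6 = 13.605 d.
At 22.7 °C: 117 / (22.7 − 9.8) = 117 / 12.9 = 9.070 d.
Difference = |13.605 − 9.070| = 4.535 ≈ 4.5 days.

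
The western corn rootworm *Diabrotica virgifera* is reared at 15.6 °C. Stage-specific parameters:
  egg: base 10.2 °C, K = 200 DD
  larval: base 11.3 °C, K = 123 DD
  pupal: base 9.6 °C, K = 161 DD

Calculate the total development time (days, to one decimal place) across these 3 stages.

egg: 200 / (15.6 − 10.2) = 200 / 5.4 = 37.037 d.
larval: 123 / (15.6 − 11.3) = 123 / 4.3 = 28.605 d.
pupal: 161 / (15.6 − 9.6) = 161 / 6.0 = 26.833 d.
Sum = 92.475 ≈ 92.5 days.

92.5 days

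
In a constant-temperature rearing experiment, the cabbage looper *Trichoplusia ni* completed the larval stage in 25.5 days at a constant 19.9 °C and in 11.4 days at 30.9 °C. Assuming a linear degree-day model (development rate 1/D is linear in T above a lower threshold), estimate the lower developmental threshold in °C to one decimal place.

11.0 °C

Under the model K = D·(T − T_b), so D₁·(T₁ − T_b) = D₂·(T₂ − T_b).
25.5·(19.9 − T_b) = 11.4·(30.9 − T_b)
T_b = (25.5·19.9 − 11.4·30.9) / (25.5 − 11.4) = 155.19 / 14.1 = 11.006 °C ≈ 11.0 °C.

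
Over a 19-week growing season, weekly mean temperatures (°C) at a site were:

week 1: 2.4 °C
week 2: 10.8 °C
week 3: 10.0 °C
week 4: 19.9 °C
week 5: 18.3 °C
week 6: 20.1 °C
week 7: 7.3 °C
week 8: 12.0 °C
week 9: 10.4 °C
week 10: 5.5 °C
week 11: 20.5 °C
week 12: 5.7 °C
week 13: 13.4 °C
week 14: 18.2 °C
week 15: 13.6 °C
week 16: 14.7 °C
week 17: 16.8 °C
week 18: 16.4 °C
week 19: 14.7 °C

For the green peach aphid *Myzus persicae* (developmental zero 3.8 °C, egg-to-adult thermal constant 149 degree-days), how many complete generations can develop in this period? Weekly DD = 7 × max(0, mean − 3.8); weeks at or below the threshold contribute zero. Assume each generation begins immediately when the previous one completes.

8 generations

Weekly DD (7 × max(0, T̄ − 3.8)): 0.0, 49.0, 43.4, 112.7, 101.5, 114.1, 24.5, 57.4, 46.2, 11.9, 116.9, 13.3, 67.2, 100.8, 68.6, 76.3, 91.0, 88.2, 76.3.
Season total = 1259.3 DD.
Complete generations = ⌊1259.3 / 149⌋ = 8.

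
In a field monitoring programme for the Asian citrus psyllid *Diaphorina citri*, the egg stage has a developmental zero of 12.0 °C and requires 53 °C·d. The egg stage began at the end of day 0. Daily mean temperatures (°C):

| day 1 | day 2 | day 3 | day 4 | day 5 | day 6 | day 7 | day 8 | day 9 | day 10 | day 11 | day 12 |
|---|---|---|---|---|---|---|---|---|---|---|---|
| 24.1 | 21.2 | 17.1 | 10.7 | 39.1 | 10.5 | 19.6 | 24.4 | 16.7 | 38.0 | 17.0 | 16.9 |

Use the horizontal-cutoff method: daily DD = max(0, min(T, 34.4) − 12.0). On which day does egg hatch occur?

Daily DD above 12.0 °C (capped at 22.4): 12.1, 9.2, 5.1, 0.0, 22.4, 0.0, 7.6, 12.4, 4.7, 22.4, 5.0, 4.9.
Cumulative: 12.1, 21.3, 26.4, 26.4, 48.8, 48.8, 56.4, 68.8, 73.5, 95.9, 100.9, 105.8.
The total first reaches 53 DD on day 7.

day 7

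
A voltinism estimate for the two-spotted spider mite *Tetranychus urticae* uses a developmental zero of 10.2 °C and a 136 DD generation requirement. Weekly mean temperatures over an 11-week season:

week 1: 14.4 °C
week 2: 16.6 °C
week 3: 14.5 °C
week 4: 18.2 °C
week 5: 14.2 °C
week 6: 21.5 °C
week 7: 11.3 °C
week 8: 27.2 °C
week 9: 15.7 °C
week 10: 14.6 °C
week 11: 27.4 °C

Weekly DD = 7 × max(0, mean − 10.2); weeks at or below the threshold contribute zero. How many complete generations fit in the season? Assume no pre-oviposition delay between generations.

4 generations

Weekly DD (7 × max(0, T̄ − 10.2)): 29.4, 44.8, 30.1, 56.0, 28.0, 79.1, 7.7, 119.0, 38.5, 30.8, 120.4.
Season total = 583.8 DD.
Complete generations = ⌊583.8 / 136⌋ = 4.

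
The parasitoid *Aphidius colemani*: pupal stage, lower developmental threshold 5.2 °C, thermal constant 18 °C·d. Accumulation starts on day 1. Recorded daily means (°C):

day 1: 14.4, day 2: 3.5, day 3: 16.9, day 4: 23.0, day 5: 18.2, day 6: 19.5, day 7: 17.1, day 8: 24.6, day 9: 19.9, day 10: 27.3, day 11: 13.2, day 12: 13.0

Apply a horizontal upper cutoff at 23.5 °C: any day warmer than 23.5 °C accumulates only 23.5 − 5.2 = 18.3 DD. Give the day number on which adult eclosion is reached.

day 3

Daily DD above 5.2 °C (capped at 18.3): 9.2, 0.0, 11.7, 17.8, 13.0, 14.3, 11.9, 18.3, 14.7, 18.3, 8.0, 7.8.
Cumulative: 9.2, 9.2, 20.9, 38.7, 51.7, 66.0, 77.9, 96.2, 110.9, 129.2, 137.2, 145.0.
The total first reaches 18 DD on day 3.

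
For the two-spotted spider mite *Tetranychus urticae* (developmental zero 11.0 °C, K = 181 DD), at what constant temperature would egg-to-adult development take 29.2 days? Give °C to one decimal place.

17.2 °C

Required daily accumulation = 181 / 29.2 = 6.199 DD/day.
T = T_base + 6.199 = 11.0 + 6.199 = 17.199 ≈ 17.2 °C.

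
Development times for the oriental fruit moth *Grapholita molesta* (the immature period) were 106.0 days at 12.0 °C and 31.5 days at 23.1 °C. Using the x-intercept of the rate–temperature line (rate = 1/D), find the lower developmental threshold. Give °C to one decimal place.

7.3 °C

Under the model K = D·(T − T_b), so D₁·(T₁ − T_b) = D₂·(T₂ − T_b).
106.0·(12.0 − T_b) = 31.5·(23.1 − T_b)
T_b = (106.0·12.0 − 31.5·23.1) / (106.0 − 31.5) = 544.35 / 74.5 = 7.307 °C ≈ 7.3 °C.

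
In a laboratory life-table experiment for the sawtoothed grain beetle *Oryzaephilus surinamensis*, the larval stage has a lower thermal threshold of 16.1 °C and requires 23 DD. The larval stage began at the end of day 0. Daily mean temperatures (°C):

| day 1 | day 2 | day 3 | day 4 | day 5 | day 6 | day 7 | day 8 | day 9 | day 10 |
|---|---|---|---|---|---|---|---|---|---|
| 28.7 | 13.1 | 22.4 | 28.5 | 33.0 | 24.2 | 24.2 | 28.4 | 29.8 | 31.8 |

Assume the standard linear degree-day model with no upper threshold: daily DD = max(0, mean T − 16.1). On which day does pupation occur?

Daily DD above 16.1 °C: 12.6, 0.0, 6.3, 12.4, 16.9, 8.1, 8.1, 12.3, 13.7, 15.7.
Cumulative: 12.6, 12.6, 18.9, 31.3, 48.2, 56.3, 64.4, 76.7, 90.4, 106.1.
The total first reaches 23 DD on day 4.

day 4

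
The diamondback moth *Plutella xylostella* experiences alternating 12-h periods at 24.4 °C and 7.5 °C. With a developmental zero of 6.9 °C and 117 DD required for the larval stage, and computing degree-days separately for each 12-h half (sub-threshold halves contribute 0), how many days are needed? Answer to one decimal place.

Day half: max(0, 24.4 − 6.9) × 0.5 = 17.5 × 0.5 = 8.75 DD.
Night half: max(0, 7.5 − 6.9) × 0.5 = 0.6 × 0.5 = 0.30 DD.
Per 24 h: 9.05 DD/day.
Duration = 117 / 9.05 = 12.928 ≈ 12.9 days.

12.9 days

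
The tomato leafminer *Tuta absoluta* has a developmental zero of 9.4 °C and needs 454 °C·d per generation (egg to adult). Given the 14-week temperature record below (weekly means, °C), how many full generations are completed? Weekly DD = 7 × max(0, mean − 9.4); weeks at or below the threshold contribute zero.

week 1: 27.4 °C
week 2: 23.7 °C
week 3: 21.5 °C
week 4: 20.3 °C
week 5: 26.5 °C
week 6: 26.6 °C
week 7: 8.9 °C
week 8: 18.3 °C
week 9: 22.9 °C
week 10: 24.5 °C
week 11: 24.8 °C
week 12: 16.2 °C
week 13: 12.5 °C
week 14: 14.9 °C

Weekly DD (7 × max(0, T̄ − 9.4)): 126.0, 100.1, 84.7, 76.3, 119.7, 120.4, 0.0, 62.3, 94.5, 105.7, 107.8, 47.6, 21.7, 38.5.
Season total = 1105.3 DD.
Complete generations = ⌊1105.3 / 454⌋ = 2.

2 generations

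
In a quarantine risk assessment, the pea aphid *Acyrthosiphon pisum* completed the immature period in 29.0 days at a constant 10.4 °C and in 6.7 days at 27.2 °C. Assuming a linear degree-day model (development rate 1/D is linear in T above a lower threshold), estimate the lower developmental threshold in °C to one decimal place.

5.4 °C

Linear rate model ⇒ the product D·(T − T_b) is constant across temperatures.
29.0·(10.4 − T_b) = 6.7·(27.2 − T_b)
T_b = (29.0·10.4 − 6.7·27.2) / (29.0 − 6.7) = 119.36 / 22.3 = 5.352 °C ≈ 5.4 °C.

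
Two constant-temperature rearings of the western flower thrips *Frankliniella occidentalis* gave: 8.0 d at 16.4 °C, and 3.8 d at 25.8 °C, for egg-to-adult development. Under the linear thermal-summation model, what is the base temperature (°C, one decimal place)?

Under the model K = D·(T − T_b), so D₁·(T₁ − T_b) = D₂·(T₂ − T_b).
8.0·(16.4 − T_b) = 3.8·(25.8 − T_b)
T_b = (8.0·16.4 − 3.8·25.8) / (8.0 − 3.8) = 33.16 / 4.2 = 7.895 °C ≈ 7.9 °C.

7.9 °C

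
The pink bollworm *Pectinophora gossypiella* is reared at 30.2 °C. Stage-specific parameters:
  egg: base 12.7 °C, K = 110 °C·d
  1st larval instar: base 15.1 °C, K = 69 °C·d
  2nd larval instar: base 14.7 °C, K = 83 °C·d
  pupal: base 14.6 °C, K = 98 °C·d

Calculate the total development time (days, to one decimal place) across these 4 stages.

22.5 days

egg: 110 / (30.2 − 12.7) = 110 / 17.5 = 6.286 d.
1st larval instar: 69 / (30.2 − 15.1) = 69 / 15.1 = 4.570 d.
2nd larval instar: 83 / (30.2 − 14.7) = 83 / 15.5 = 5.355 d.
pupal: 98 / (30.2 − 14.6) = 98 / 15.6 = 6.282 d.
Sum = 22.492 ≈ 22.5 days.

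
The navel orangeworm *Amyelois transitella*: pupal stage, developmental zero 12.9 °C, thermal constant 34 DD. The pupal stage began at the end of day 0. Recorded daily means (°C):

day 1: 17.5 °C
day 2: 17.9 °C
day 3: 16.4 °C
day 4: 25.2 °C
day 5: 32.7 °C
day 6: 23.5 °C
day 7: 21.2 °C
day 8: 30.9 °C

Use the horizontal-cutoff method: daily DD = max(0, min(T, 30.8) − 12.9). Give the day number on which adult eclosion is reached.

Daily DD above 12.9 °C (capped at 17.9): 4.6, 5.0, 3.5, 12.3, 17.9, 10.6, 8.3, 17.9.
Cumulative: 4.6, 9.6, 13.1, 25.4, 43.3, 53.9, 62.2, 80.1.
The total first reaches 34 DD on day 5.

day 5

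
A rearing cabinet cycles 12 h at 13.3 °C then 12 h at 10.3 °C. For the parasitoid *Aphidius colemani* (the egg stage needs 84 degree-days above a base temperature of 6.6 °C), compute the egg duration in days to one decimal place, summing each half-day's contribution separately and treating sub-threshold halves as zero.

Day half: max(0, 13.3 − 6.6) × 0.5 = 6.7 × 0.5 = 3.35 DD.
Night half: max(0, 10.3 − 6.6) × 0.5 = 3.7 × 0.5 = 1.85 DD.
Per 24 h: 5.20 DD/day.
Duration = 84 / 5.20 = 16.154 ≈ 16.2 days.

16.2 days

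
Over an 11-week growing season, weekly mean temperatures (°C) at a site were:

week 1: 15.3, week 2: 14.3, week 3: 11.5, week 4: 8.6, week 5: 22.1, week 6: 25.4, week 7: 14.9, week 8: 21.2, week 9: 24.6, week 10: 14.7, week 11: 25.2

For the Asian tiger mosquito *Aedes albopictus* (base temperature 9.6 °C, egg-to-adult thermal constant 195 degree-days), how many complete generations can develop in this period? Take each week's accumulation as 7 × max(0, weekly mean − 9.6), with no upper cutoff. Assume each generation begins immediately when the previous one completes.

Weekly DD (7 × max(0, T̄ − 9.6)): 39.9, 32.9, 13.3, 0.0, 87.5, 110.6, 37.1, 81.2, 105.0, 35.7, 109.2.
Season total = 652.4 DD.
Complete generations = ⌊652.4 / 195⌋ = 3.

3 generations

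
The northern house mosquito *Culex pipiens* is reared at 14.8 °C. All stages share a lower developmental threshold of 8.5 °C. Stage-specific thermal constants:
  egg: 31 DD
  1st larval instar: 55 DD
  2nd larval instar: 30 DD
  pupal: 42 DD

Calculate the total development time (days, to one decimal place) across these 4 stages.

25.1 days

Daily accumulation at 14.8 °C = 14.8 − 8.5 = 6.3 DD/day.
Total K = 31 + 55 + 30 + 42 = 158 DD.
Total duration = 158 / 6.3 = 25.079 ≈ 25.1 days.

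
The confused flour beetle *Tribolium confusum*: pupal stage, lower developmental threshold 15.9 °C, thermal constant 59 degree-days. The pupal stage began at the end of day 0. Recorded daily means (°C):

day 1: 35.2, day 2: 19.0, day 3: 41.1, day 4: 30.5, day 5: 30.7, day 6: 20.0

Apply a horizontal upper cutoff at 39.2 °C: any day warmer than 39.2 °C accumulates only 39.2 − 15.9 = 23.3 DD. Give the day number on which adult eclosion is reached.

day 4

Daily DD above 15.9 °C (capped at 23.3): 19.3, 3.1, 23.3, 14.6, 14.8, 4.1.
Cumulative: 19.3, 22.4, 45.7, 60.3, 75.1, 79.2.
The total first reaches 59 DD on day 4.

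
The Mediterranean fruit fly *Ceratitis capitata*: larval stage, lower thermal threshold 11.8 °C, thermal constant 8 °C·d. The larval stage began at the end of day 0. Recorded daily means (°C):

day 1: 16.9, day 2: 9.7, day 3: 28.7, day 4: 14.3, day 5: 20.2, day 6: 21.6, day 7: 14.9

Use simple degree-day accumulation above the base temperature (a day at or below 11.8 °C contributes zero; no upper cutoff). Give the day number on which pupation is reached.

Daily DD above 11.8 °C: 5.1, 0.0, 16.9, 2.5, 8.4, 9.8, 3.1.
Cumulative: 5.1, 5.1, 22.0, 24.5, 32.9, 42.7, 45.8.
The total first reaches 8 DD on day 3.

day 3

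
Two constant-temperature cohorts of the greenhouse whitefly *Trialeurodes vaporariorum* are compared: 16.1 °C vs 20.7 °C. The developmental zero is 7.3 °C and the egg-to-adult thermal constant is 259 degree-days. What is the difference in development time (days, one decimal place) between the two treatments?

At 16.1 °C: 259 / (16.1 − 7.3) = 259 / 8.8 = 29.432 d.
At 20.7 °C: 259 / (20.7 − 7.3) = 259 / 13.4 = 19.328 d.
Difference = |29.432 − 19.328| = 10.103 ≈ 10.1 days.

10.1 days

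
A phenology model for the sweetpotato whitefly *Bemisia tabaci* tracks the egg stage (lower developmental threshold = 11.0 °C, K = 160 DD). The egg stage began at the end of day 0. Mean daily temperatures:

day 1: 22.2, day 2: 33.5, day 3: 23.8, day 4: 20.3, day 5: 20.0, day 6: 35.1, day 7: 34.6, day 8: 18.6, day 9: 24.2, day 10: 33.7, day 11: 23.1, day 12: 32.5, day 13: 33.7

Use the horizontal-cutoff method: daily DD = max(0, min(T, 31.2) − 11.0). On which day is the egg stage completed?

Daily DD above 11.0 °C (capped at 20.2): 11.2, 20.2, 12.8, 9.3, 9.0, 20.2, 20.2, 7.6, 13.2, 20.2, 12.1, 20.2, 20.2.
Cumulative: 11.2, 31.4, 44.2, 53.5, 62.5, 82.7, 102.9, 110.5, 123.7, 143.9, 156.0, 176.2, 196.4.
The total first reaches 160 DD on day 12.

day 12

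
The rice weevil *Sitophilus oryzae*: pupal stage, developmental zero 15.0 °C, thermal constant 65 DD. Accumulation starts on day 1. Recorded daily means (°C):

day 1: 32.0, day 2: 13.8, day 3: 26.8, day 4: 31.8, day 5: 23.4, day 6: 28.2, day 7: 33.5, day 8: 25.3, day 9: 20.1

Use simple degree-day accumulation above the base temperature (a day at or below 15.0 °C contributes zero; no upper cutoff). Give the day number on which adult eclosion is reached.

day 6

Daily DD above 15.0 °C: 17.0, 0.0, 11.8, 16.8, 8.4, 13.2, 18.5, 10.3, 5.1.
Cumulative: 17.0, 17.0, 28.8, 45.6, 54.0, 67.2, 85.7, 96.0, 101.1.
The total first reaches 65 DD on day 6.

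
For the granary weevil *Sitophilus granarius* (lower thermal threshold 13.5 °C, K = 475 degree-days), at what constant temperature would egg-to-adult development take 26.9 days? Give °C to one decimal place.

Required daily accumulation = 475 / 26.9 = 17.658 DD/day.
T = T_base + 17.658 = 13.5 + 17.658 = 31.158 ≈ 31.2 °C.

31.2 °C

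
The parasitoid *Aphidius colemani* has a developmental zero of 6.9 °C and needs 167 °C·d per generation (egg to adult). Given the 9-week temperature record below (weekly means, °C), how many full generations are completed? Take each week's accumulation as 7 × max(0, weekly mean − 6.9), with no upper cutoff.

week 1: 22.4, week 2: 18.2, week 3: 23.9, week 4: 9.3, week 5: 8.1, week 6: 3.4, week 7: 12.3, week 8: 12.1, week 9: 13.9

2 generations

Weekly DD (7 × max(0, T̄ − 6.9)): 108.5, 79.1, 119.0, 16.8, 8.4, 0.0, 37.8, 36.4, 49.0.
Season total = 455.0 DD.
Complete generations = ⌊455.0 / 167⌋ = 2.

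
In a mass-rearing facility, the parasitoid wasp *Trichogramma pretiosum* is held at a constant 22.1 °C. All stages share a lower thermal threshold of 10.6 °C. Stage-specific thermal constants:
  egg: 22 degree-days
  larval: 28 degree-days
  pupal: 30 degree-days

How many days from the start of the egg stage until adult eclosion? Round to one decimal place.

7.0 days

Daily accumulation at 22.1 °C = 22.1 − 10.6 = 11.5 DD/day.
Total K = 22 + 28 + 30 = 80 DD.
Total duration = 80 / 11.5 = 6.957 ≈ 7.0 days.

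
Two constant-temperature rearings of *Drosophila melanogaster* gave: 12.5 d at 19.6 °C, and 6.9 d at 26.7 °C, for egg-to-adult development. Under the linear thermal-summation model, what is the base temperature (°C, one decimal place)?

10.9 °C

Under the model K = D·(T − T_b), so D₁·(T₁ − T_b) = D₂·(T₂ − T_b).
12.5·(19.6 − T_b) = 6.9·(26.7 − T_b)
T_b = (12.5·19.6 − 6.9·26.7) / (12.5 − 6.9) = 60.77 / 5.6 = 10.852 °C ≈ 10.9 °C.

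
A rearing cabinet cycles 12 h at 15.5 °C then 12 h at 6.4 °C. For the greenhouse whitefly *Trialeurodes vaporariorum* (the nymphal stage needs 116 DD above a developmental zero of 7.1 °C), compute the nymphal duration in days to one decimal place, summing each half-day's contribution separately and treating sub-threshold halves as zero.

27.6 days

Day half: max(0, 15.5 − 7.1) × 0.5 = 8.4 × 0.5 = 4.20 DD.
Night half: max(0, 6.4 − 7.1) × 0.5 = 0.0 × 0.5 = 0.00 DD.
Per 24 h: 4.20 DD/day.
Duration = 116 / 4.20 = 27.619 ≈ 27.6 days.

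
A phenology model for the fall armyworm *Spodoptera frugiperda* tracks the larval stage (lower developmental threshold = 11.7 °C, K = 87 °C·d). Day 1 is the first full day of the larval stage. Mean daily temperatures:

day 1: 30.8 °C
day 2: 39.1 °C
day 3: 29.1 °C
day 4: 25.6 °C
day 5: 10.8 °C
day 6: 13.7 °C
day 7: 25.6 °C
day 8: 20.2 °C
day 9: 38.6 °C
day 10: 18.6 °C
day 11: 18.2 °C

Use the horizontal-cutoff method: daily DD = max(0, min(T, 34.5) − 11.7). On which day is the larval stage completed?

Daily DD above 11.7 °C (capped at 22.8): 19.1, 22.8, 17.4, 13.9, 0.0, 2.0, 13.9, 8.5, 22.8, 6.9, 6.5.
Cumulative: 19.1, 41.9, 59.3, 73.2, 73.2, 75.2, 89.1, 97.6, 120.4, 127.3, 133.8.
The total first reaches 87 DD on day 7.

day 7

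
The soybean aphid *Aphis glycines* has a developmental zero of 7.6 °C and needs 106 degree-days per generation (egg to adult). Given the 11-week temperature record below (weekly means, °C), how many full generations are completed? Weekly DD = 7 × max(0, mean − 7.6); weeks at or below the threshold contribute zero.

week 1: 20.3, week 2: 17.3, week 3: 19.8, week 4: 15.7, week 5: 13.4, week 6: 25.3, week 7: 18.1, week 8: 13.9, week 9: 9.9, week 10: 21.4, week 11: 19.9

7 generations

Weekly DD (7 × max(0, T̄ − 7.6)): 88.9, 67.9, 85.4, 56.7, 40.6, 123.9, 73.5, 44.1, 16.1, 96.6, 86.1.
Season total = 779.8 DD.
Complete generations = ⌊779.8 / 106⌋ = 7.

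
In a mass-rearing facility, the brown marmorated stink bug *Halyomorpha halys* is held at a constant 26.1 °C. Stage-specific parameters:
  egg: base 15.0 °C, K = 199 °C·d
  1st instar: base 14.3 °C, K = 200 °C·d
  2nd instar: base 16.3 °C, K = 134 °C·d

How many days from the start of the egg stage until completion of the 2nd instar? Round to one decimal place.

48.6 days

egg: 199 / (26.1 − 15.0) = 199 / 11.1 = 17.928 d.
1st instar: 200 / (26.1 − 14.3) = 200 / 11.8 = 16.949 d.
2nd instar: 134 / (26.1 − 16.3) = 134 / 9.8 = 13.673 d.
Sum = 48.551 ≈ 48.6 days.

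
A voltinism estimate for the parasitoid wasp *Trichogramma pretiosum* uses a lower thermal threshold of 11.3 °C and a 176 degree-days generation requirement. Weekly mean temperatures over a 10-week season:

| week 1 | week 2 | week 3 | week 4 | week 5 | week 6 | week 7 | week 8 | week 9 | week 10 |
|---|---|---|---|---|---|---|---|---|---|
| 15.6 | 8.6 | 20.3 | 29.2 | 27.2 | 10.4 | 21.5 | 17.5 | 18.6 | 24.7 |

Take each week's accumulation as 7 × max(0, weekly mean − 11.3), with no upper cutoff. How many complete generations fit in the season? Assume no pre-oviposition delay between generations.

3 generations

Weekly DD (7 × max(0, T̄ − 11.3)): 30.1, 0.0, 63.0, 125.3, 111.3, 0.0, 71.4, 43.4, 51.1, 93.8.
Season total = 589.4 DD.
Complete generations = ⌊589.4 / 176⌋ = 3.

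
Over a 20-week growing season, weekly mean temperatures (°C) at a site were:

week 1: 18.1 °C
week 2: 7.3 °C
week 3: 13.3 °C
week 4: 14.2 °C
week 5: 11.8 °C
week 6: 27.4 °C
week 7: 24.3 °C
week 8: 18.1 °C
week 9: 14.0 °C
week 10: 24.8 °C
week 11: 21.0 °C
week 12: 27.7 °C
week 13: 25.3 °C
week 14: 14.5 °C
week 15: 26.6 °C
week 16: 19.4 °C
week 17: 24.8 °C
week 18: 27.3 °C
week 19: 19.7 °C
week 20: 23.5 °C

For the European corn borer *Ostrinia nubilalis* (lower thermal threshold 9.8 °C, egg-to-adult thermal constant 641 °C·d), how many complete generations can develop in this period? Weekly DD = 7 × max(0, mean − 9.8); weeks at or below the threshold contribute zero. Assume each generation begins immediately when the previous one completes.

2 generations

Weekly DD (7 × max(0, T̄ − 9.8)): 58.1, 0.0, 24.5, 30.8, 14.0, 123.2, 101.5, 58.1, 29.4, 105.0, 78.4, 125.3, 108.5, 32.9, 117.6, 67.2, 105.0, 122.5, 69.3, 95.9.
Season total = 1467.2 DD.
Complete generations = ⌊1467.2 / 641⌋ = 2.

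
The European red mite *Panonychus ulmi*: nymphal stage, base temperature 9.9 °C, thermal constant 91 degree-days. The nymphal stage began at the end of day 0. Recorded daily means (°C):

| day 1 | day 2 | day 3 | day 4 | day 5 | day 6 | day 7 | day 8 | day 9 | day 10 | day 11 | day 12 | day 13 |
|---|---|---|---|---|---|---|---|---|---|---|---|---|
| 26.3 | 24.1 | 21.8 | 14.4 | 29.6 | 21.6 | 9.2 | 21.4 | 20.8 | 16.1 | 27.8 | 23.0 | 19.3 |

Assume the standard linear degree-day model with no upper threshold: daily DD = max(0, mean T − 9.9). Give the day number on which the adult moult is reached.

day 9

Daily DD above 9.9 °C: 16.4, 14.2, 11.9, 4.5, 19.7, 11.7, 0.0, 11.5, 10.9, 6.2, 17.9, 13.1, 9.4.
Cumulative: 16.4, 30.6, 42.5, 47.0, 66.7, 78.4, 78.4, 89.9, 100.8, 107.0, 124.9, 138.0, 147.4.
The total first reaches 91 DD on day 9.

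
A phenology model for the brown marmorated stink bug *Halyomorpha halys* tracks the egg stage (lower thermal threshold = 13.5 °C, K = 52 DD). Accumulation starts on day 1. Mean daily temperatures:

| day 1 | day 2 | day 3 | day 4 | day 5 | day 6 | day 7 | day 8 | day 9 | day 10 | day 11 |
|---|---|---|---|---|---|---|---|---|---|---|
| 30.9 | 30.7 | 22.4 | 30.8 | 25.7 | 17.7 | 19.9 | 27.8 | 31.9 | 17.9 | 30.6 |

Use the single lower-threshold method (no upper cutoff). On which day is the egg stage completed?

day 4

Daily DD above 13.5 °C: 17.4, 17.2, 8.9, 17.3, 12.2, 4.2, 6.4, 14.3, 18.4, 4.4, 17.1.
Cumulative: 17.4, 34.6, 43.5, 60.8, 73.0, 77.2, 83.6, 97.9, 116.3, 120.7, 137.8.
The total first reaches 52 DD on day 4.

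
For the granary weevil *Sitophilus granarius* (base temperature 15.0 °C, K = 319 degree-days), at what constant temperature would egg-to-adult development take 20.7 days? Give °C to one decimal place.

Required daily accumulation = 319 / 20.7 = 15.411 DD/day.
T = T_base + 15.411 = 15.0 + 15.411 = 30.411 ≈ 30.4 °C.

30.4 °C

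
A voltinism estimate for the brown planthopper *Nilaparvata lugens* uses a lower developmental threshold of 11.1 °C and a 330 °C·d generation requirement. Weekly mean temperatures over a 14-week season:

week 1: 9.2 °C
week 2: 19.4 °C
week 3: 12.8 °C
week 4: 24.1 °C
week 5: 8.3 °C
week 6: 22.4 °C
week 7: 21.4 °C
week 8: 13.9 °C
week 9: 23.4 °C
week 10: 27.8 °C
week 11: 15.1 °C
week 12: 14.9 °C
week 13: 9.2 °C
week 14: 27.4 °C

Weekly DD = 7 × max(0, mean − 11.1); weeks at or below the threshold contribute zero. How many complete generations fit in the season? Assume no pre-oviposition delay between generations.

2 generations

Weekly DD (7 × max(0, T̄ − 11.1)): 0.0, 58.1, 11.9, 91.0, 0.0, 79.1, 72.1, 19.6, 86.1, 116.9, 28.0, 26.6, 0.0, 114.1.
Season total = 703.5 DD.
Complete generations = ⌊703.5 / 330⌋ = 2.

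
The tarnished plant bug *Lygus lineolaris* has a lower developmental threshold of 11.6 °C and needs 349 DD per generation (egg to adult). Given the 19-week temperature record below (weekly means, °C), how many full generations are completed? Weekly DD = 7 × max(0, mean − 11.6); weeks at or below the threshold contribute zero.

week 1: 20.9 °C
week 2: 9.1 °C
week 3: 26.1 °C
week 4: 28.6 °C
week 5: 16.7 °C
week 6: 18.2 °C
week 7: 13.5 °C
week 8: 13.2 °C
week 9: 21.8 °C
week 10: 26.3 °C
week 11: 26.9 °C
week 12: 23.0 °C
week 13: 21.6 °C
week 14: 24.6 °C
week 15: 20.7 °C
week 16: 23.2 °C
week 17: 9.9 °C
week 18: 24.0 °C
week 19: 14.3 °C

3 generations

Weekly DD (7 × max(0, T̄ − 11.6)): 65.1, 0.0, 101.5, 119.0, 35.7, 46.2, 13.3, 11.2, 71.4, 102.9, 107.1, 79.8, 70.0, 91.0, 63.7, 81.2, 0.0, 86.8, 18.9.
Season total = 1164.8 DD.
Complete generations = ⌊1164.8 / 349⌋ = 3.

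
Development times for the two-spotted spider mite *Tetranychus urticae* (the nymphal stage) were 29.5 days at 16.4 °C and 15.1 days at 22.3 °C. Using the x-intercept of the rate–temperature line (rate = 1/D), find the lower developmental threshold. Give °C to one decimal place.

Under the model K = D·(T − T_b), so D₁·(T₁ − T_b) = D₂·(T₂ − T_b).
29.5·(16.4 − T_b) = 15.1·(22.3 − T_b)
T_b = (29.5·16.4 − 15.1·22.3) / (29.5 − 15.1) = 147.07 / 14.4 = 10.213 °C ≈ 10.2 °C.

10.2 °C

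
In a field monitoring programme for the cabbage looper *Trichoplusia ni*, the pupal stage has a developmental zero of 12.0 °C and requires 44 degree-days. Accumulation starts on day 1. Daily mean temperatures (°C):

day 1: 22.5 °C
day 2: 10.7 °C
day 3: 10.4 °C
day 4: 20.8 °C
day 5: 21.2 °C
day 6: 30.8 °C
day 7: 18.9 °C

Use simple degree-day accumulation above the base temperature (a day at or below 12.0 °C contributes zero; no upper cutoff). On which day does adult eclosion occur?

Daily DD above 12.0 °C: 10.5, 0.0, 0.0, 8.8, 9.2, 18.8, 6.9.
Cumulative: 10.5, 10.5, 10.5, 19.3, 28.5, 47.3, 54.2.
The total first reaches 44 DD on day 6.

day 6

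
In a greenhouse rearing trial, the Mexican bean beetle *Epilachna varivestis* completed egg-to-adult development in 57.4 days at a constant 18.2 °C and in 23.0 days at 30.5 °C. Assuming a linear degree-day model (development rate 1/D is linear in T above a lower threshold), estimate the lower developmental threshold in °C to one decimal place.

Linear rate model ⇒ the product D·(T − T_b) is constant across temperatures.
57.4·(18.2 − T_b) = 23.0·(30.5 − T_b)
T_b = (57.4·18.2 − 23.0·30.5) / (57.4 − 23.0) = 343.18 / 34.4 = 9.976 °C ≈ 10.0 °C.

10.0 °C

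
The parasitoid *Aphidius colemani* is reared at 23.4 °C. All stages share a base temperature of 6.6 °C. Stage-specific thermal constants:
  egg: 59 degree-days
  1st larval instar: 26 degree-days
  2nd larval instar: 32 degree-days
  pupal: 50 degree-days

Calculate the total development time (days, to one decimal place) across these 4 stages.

Daily accumulation at 23.4 °C = 23.4 − 6.6 = 16.8 DD/day.
Total K = 59 + 26 + 32 + 50 = 167 DD.
Total duration = 167 / 16.8 = 9.940 ≈ 9.9 days.

9.9 days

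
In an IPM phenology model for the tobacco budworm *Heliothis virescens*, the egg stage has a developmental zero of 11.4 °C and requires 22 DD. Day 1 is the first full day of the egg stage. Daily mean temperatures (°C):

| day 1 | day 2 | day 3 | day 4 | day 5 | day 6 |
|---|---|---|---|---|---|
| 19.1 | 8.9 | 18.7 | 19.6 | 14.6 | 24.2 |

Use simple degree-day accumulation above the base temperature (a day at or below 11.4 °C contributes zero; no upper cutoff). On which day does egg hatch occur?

day 4

Daily DD above 11.4 °C: 7.7, 0.0, 7.3, 8.2, 3.2, 12.8.
Cumulative: 7.7, 7.7, 15.0, 23.2, 26.4, 39.2.
The total first reaches 22 DD on day 4.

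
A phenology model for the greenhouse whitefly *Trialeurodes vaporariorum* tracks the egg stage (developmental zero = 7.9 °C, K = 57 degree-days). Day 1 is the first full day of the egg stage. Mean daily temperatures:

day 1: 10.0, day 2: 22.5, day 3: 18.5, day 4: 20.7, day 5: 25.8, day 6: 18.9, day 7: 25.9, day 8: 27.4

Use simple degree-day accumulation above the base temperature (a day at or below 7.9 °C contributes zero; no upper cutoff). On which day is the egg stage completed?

Daily DD above 7.9 °C: 2.1, 14.6, 10.6, 12.8, 17.9, 11.0, 18.0, 19.5.
Cumulative: 2.1, 16.7, 27.3, 40.1, 58.0, 69.0, 87.0, 106.5.
The total first reaches 57 DD on day 5.

day 5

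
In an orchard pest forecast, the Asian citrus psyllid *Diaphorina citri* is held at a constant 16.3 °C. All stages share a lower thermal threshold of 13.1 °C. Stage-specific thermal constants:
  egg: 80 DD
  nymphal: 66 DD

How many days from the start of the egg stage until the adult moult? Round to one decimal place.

Daily accumulation at 16.3 °C = 16.3 − 13.1 = 3.2 DD/day.
Total K = 80 + 66 = 146 DD.
Total duration = 146 / 3.2 = 45.625 ≈ 45.6 days.

45.6 days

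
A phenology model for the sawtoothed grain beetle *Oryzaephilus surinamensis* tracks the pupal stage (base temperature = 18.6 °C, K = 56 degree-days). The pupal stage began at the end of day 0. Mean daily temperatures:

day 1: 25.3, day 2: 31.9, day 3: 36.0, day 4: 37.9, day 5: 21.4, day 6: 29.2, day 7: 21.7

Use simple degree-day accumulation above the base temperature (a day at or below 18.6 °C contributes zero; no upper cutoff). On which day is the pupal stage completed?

Daily DD above 18.6 °C: 6.7, 13.3, 17.4, 19.3, 2.8, 10.6, 3.1.
Cumulative: 6.7, 20.0, 37.4, 56.7, 59.5, 70.1, 73.2.
The total first reaches 56 DD on day 4.

day 4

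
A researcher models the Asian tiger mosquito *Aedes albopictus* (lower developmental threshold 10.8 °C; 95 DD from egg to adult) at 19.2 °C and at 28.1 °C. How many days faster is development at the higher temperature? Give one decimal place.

At 19.2 °C: 95 / (19.2 − 10.8) = 95 / 8.4 = 11.310 d.
At 28.1 °C: 95 / (28.1 − 10.8) = 95 / 17.3 = 5.491 d.
Difference = |11.310 − 5.491| = 5.818 ≈ 5.8 days.

5.8 days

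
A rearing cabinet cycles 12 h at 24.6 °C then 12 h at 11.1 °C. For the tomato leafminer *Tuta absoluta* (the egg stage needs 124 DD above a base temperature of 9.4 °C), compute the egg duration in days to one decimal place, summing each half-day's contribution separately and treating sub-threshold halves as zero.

Day half: max(0, 24.6 − 9.4) × 0.5 = 15.2 × 0.5 = 7.60 DD.
Night half: max(0, 11.1 − 9.4) × 0.5 = 1.7 × 0.5 = 0.85 DD.
Per 24 h: 8.45 DD/day.
Duration = 124 / 8.45 = 14.675 ≈ 14.7 days.

14.7 days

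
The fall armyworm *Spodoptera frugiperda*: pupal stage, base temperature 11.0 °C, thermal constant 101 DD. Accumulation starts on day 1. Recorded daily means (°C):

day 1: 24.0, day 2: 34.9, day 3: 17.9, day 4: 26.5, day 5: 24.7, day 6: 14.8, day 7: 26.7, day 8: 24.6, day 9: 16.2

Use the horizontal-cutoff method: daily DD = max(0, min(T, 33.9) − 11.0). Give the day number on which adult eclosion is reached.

Daily DD above 11.0 °C (capped at 22.9): 13.0, 22.9, 6.9, 15.5, 13.7, 3.8, 15.7, 13.6, 5.2.
Cumulative: 13.0, 35.9, 42.8, 58.3, 72.0, 75.8, 91.5, 105.1, 110.3.
The total first reaches 101 DD on day 8.

day 8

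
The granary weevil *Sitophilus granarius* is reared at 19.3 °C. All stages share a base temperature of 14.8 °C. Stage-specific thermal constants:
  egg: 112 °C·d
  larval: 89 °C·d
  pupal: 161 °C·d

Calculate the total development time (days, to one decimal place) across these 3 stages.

Daily accumulation at 19.3 °C = 19.3 − 14.8 = 4.5 DD/day.
Total K = 112 + 89 + 161 = 362 DD.
Total duration = 362 / 4.5 = 80.444 ≈ 80.4 days.

80.4 days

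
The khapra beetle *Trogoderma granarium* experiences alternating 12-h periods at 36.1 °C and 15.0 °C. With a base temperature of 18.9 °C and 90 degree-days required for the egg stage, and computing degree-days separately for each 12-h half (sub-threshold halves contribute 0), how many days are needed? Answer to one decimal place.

10.5 days

Day half: max(0, 36.1 − 18.9) × 0.5 = 17.2 × 0.5 = 8.60 DD.
Night half: max(0, 15.0 − 18.9) × 0.5 = 0.0 × 0.5 = 0.00 DD.
Per 24 h: 8.60 DD/day.
Duration = 90 / 8.60 = 10.465 ≈ 10.5 days.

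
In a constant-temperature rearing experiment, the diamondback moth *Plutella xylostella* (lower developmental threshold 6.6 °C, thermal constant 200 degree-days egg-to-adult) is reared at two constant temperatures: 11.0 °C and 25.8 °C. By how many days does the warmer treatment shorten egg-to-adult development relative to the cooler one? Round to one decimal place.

35.0 days

At 11.0 °C: 200 / (11.0 − 6.6) = 200 / 4.4 = 45.455 d.
At 25.8 °C: 200 / (25.8 − 6.6) = 200 / 19.2 = 10.417 d.
Difference = |45.455 − 10.417| = 35.038 ≈ 35.0 days.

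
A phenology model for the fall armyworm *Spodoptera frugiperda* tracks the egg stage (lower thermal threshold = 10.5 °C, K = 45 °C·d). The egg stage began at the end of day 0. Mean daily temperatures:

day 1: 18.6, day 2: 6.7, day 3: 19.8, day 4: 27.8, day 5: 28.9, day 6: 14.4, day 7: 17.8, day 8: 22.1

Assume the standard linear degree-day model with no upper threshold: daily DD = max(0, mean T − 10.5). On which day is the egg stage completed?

Daily DD above 10.5 °C: 8.1, 0.0, 9.3, 17.3, 18.4, 3.9, 7.3, 11.6.
Cumulative: 8.1, 8.1, 17.4, 34.7, 53.1, 57.0, 64.3, 75.9.
The total first reaches 45 DD on day 5.

day 5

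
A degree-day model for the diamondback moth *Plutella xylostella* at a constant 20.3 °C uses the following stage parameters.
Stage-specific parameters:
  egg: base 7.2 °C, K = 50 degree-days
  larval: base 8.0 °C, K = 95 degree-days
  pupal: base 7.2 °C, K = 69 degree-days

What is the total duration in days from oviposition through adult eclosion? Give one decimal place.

16.8 days

egg: 50 / (20.3 − 7.2) = 50 / 13.1 = 3.817 d.
larval: 95 / (20.3 − 8.0) = 95 / 12.3 = 7.724 d.
pupal: 69 / (20.3 − 7.2) = 69 / 13.1 = 5.267 d.
Sum = 16.808 ≈ 16.8 days.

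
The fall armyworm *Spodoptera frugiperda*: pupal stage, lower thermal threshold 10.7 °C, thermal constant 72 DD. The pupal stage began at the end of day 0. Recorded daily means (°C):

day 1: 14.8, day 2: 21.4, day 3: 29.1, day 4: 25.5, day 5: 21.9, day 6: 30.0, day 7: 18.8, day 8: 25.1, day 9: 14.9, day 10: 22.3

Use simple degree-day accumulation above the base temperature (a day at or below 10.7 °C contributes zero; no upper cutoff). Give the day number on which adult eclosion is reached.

day 6

Daily DD above 10.7 °C: 4.1, 10.7, 18.4, 14.8, 11.2, 19.3, 8.1, 14.4, 4.2, 11.6.
Cumulative: 4.1, 14.8, 33.2, 48.0, 59.2, 78.5, 86.6, 101.0, 105.2, 116.8.
The total first reaches 72 DD on day 6.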